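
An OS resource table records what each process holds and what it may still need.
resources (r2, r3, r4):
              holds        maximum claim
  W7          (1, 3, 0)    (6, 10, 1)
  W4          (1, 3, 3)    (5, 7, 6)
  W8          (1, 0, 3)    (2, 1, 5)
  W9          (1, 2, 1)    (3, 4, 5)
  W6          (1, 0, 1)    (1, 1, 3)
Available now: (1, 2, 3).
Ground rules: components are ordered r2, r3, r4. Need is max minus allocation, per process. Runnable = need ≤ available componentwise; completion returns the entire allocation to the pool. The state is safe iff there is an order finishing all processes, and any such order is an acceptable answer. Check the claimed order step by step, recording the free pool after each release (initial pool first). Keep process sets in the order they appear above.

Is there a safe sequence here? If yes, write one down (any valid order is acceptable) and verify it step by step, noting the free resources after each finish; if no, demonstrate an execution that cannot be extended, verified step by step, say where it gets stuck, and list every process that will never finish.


SAFE, for example via the order W8, W6, W9, W4, W7.
Key observation: the order's first zero-slack moment is W8 ((1, 1, 2) needed, (1, 2, 3) free — a requested resource with nothing to spare).
Verifying each step:
  pool = (1, 2, 3)
  W8 needs (1, 1, 2) <= (1, 2, 3) -> finishes; pool += (1, 0, 3) = (2, 2, 6)
  W6 needs (0, 1, 2) <= (2, 2, 6) -> finishes; pool += (1, 0, 1) = (3, 2, 7)
  W9 needs (2, 2, 4) <= (3, 2, 7) -> finishes; pool += (1, 2, 1) = (4, 4, 8)
  W4 needs (4, 4, 3) <= (4, 4, 8) -> finishes; pool += (1, 3, 3) = (5, 7, 11)
  W7 needs (5, 7, 1) <= (5, 7, 11) -> finishes; pool += (1, 3, 0) = (6, 10, 11)


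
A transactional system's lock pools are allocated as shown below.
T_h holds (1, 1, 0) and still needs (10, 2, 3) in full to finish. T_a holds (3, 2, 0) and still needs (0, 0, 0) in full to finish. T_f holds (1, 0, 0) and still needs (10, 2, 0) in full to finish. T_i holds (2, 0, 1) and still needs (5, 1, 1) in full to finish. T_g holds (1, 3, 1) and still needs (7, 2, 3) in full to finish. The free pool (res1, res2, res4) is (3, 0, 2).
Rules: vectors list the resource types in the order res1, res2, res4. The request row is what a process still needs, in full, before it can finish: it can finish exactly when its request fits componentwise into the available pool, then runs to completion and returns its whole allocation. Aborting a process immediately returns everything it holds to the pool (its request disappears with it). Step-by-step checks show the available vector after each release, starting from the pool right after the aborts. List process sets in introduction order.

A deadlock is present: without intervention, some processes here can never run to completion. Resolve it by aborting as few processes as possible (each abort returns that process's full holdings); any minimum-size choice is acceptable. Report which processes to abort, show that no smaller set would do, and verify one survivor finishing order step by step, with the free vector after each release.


Abort T_f.
Key observation: before aborting T_f, T_h was permanently blocked — no order could ever run it; afterwards it completes at step 4.
Why nothing smaller works: aborting no one leaves the state deadlocked as given.
One survivor order: T_a, T_i, T_g, T_h. Walking it through (post-abort pool first):
  pool = (4, 0, 2)
  run T_a (needs (0, 0, 0), free (4, 0, 2)); after release of (3, 2, 0) the pool is (7, 2, 2)
  run T_i (needs (5, 1, 1), free (7, 2, 2)); after release of (2, 0, 1) the pool is (9, 2, 3)
  run T_g (needs (7, 2, 3), free (9, 2, 3)); after release of (1, 3, 1) the pool is (10, 5, 4)
  run T_h (needs (10, 2, 3), free (10, 5, 4)); after release of (1, 1, 0) the pool is (11, 6, 4)


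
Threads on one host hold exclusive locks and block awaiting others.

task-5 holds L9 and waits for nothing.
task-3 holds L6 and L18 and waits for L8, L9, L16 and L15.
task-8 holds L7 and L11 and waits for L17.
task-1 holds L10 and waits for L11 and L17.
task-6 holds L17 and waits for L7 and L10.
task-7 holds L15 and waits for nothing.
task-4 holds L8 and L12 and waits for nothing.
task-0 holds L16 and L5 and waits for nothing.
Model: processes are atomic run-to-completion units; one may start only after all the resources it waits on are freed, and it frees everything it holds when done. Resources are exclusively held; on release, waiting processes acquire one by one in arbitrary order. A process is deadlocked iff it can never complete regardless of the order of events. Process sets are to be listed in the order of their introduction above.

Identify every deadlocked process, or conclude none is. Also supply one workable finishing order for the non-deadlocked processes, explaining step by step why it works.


The deadlocked set is task-8, task-1 and task-6.
Key observation: the cycle task-8 -> task-6 -> task-8 can never break — each member waits on the next; task-1 is caught in further circular waits.
One completion order for the rest: task-5, task-0, task-7, task-4, task-3.
Verifying each step:
  task-5: no waits; runs immediately, freeing L9
  task-0: no waits; runs immediately, freeing L16 and L5
  task-7: no waits; runs immediately, freeing L15
  task-4: no waits; runs immediately, freeing L8 and L12
  task-3 waits on L8, L9, L16 and L15 — all released -> runs and releases L6 and L18


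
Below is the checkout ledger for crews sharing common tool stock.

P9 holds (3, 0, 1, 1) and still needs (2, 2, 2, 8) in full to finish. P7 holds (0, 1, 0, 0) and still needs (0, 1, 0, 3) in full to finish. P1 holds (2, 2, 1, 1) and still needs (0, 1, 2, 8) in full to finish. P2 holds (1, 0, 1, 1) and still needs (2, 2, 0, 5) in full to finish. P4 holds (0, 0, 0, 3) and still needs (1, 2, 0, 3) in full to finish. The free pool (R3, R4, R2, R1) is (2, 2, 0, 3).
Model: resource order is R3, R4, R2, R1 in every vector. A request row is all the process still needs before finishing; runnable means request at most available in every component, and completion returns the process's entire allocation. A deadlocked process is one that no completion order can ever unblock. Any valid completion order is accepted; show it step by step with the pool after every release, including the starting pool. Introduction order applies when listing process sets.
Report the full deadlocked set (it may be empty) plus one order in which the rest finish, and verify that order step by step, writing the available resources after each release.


Deadlocked: P9 and P1.
Key observation: once P4, P7, P2 finish, the pool peaks at (3, 3, 1, 7) — and every remaining process still needs more R2 than that.
A valid finishing order for the others: P4, P7, P2. Verifying each step:
  pool = (2, 2, 0, 3)
  P4 needs (1, 2, 0, 3) <= (2, 2, 0, 3) -> finishes; pool += (0, 0, 0, 3) = (2, 2, 0, 6)
  P7 needs (0, 1, 0, 3) <= (2, 2, 0, 6) -> finishes; pool += (0, 1, 0, 0) = (2, 3, 0, 6)
  P2 needs (2, 2, 0, 5) <= (2, 3, 0, 6) -> finishes; pool += (1, 0, 1, 1) = (3, 3, 1, 7)
The blocked processes can never fit:
  P9 still needs (2, 2, 2, 8) but only (3, 3, 1, 7) is free — short on R2 and R1
  P1 still needs (0, 1, 2, 8) but only (3, 3, 1, 7) is free — short on R2 and R1


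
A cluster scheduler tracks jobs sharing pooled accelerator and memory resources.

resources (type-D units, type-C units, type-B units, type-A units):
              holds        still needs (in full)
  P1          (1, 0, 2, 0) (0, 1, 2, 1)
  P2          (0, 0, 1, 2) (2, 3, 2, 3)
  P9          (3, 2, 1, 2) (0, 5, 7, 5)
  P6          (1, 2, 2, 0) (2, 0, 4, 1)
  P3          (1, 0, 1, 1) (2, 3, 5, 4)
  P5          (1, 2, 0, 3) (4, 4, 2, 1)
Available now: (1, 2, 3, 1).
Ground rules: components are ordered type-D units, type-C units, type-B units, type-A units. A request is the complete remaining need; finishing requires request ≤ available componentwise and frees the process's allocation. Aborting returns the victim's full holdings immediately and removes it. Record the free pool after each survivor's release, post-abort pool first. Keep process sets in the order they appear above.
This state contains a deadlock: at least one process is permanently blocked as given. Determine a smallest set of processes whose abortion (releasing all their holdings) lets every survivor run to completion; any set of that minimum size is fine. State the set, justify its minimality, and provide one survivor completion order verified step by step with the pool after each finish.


Minimum abort set: P3.
Key observation: the deadlocked P5 becomes finishable only because P3 released (1, 0, 1, 1); it completes at step 3 below.
Minimality: the empty abort set fails — the state is deadlocked as it stands.
One survivor order: P6, P1, P5, P2, P9. Verifying each step (post-abort pool first):
  pool = (2, 2, 4, 2)
  P6: need (2, 0, 4, 1) fits (2, 2, 4, 2); releases (1, 2, 2, 0), pool now (3, 4, 6, 2)
  P1: need (0, 1, 2, 1) fits (3, 4, 6, 2); releases (1, 0, 2, 0), pool now (4, 4, 8, 2)
  P5: need (4, 4, 2, 1) fits (4, 4, 8, 2); releases (1, 2, 0, 3), pool now (5, 6, 8, 5)
  P2: need (2, 3, 2, 3) fits (5, 6, 8, 5); releases (0, 0, 1, 2), pool now (5, 6, 9, 7)
  P9: need (0, 5, 7, 5) fits (5, 6, 9, 7); releases (3, 2, 1, 2), pool now (8, 8, 10, 9)


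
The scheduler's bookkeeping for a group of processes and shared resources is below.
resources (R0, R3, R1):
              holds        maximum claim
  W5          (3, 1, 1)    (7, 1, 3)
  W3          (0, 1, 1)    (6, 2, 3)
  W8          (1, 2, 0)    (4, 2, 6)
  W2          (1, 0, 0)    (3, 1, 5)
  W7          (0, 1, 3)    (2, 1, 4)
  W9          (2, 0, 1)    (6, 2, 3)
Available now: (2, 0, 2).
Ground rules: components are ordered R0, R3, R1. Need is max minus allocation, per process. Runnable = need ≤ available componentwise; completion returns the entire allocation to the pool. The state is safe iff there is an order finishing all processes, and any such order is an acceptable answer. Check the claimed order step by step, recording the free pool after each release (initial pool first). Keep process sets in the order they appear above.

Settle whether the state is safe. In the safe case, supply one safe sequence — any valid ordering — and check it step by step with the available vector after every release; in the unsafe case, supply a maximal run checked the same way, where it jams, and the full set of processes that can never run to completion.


UNSAFE.
Key observation: after W7, W2 the pool peaks at (3, 1, 5), and each blocked process is short somewhere: W5 on R0; W3 on R0; W8 on R1; W9 on R0, R3.
The run W7, W2 cannot be extended any further. Walking it through:
  pool = (2, 0, 2)
  run W7 (needs (2, 0, 1), free (2, 0, 2)); after release of (0, 1, 3) the pool is (2, 1, 5)
  run W2 (needs (2, 1, 5), free (2, 1, 5)); after release of (1, 0, 0) the pool is (3, 1, 5)
  W5 still needs (4, 0, 2) but only (3, 1, 5) is free — short on R0
  W3 still needs (6, 1, 2) but only (3, 1, 5) is free — short on R0
  W8 still needs (3, 0, 6) but only (3, 1, 5) is free — short on R1
  W9 still needs (4, 2, 2) but only (3, 1, 5) is free — short on R0 and R3
Permanently blocked: W5, W3, W8 and W9.


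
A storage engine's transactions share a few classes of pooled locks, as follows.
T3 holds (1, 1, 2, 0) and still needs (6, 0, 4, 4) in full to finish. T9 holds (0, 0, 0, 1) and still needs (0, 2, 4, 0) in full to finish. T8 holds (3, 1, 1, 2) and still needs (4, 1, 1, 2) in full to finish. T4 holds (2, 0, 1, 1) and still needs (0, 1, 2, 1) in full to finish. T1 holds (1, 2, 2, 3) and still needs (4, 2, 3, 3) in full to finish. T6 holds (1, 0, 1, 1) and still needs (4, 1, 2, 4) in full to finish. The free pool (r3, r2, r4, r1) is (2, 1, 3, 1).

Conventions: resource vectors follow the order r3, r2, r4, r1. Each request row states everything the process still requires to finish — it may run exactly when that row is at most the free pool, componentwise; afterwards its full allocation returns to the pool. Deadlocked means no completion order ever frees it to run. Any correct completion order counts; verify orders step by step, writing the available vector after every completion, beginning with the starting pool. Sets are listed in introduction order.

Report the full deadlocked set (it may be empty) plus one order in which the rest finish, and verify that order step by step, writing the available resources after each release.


No process is deadlocked.
Key observation: the pool covers T4 at once, and every later process fits after earlier releases.
A valid finishing order for the others: T4, T8, T6, T9, T1, T3. Verifying each step:
  pool = (2, 1, 3, 1)
  T4: need (0, 1, 2, 1) fits (2, 1, 3, 1); releases (2, 0, 1, 1), pool now (4, 1, 4, 2)
  T8: need (4, 1, 1, 2) fits (4, 1, 4, 2); releases (3, 1, 1, 2), pool now (7, 2, 5, 4)
  T6: need (4, 1, 2, 4) fits (7, 2, 5, 4); releases (1, 0, 1, 1), pool now (8, 2, 6, 5)
  T9: need (0, 2, 4, 0) fits (8, 2, 6, 5); releases (0, 0, 0, 1), pool now (8, 2, 6, 6)
  T1: need (4, 2, 3, 3) fits (8, 2, 6, 6); releases (1, 2, 2, 3), pool now (9, 4, 8, 9)
  T3: need (6, 0, 4, 4) fits (9, 4, 8, 9); releases (1, 1, 2, 0), pool now (10, 5, 10, 9)


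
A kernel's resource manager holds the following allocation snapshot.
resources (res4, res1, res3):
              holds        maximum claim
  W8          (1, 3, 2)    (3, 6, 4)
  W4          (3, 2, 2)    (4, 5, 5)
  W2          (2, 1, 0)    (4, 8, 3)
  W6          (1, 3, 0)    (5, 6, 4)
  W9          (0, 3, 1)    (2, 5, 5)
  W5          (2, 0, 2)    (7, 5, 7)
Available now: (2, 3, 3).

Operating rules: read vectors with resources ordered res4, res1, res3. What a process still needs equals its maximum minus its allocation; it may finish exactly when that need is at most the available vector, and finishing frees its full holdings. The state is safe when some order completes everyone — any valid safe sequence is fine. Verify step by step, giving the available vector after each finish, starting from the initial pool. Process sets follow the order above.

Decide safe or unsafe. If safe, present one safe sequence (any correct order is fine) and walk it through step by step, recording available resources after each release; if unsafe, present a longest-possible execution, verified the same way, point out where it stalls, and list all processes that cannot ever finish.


SAFE, for example via the order W8, W9, W4, W2, W5, W6.
Key observation: W8 marks the first exact bind of the order: its need (2, 3, 2) fits the free (2, 3, 3) with zero slack on a requested resource.
Check, step by step:
  pool = (2, 3, 3)
  W8: need (2, 3, 2) fits (2, 3, 3); releases (1, 3, 2), pool now (3, 6, 5)
  W9: need (2, 2, 4) fits (3, 6, 5); releases (0, 3, 1), pool now (3, 9, 6)
  W4: need (1, 3, 3) fits (3, 9, 6); releases (3, 2, 2), pool now (6, 11, 8)
  W2: need (2, 7, 3) fits (6, 11, 8); releases (2, 1, 0), pool now (8, 12, 8)
  W5: need (5, 5, 5) fits (8, 12, 8); releases (2, 0, 2), pool now (10, 12, 10)
  W6: need (4, 3, 4) fits (10, 12, 10); releases (1, 3, 0), pool now (11, 15, 10)


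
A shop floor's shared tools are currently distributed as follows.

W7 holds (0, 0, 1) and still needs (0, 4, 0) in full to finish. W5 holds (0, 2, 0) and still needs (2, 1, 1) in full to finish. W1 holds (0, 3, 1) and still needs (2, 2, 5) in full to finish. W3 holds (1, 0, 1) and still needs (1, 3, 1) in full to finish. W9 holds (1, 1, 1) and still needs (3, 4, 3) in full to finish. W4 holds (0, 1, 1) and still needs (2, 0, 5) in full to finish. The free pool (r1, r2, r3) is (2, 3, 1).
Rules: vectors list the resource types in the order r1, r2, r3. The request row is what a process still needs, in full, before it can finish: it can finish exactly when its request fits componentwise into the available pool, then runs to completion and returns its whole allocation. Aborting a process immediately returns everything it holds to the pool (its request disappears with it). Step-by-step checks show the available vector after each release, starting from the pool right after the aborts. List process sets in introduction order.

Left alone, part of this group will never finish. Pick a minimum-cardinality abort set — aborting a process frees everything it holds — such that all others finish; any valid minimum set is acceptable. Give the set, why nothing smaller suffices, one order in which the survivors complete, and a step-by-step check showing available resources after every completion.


The answer: abort W1.
Key observation: the deadlocked W4 becomes finishable only because W1 released (0, 3, 1); it completes at step 5 below.
Minimality: the empty abort set fails — the state is deadlocked as it stands.
The survivors complete as W3, W7, W5, W9, W4. Verifying each step (starting from the post-abort pool):
  pool = (2, 6, 2)
  run W3 (needs (1, 3, 1), free (2, 6, 2)); after release of (1, 0, 1) the pool is (3, 6, 3)
  run W7 (needs (0, 4, 0), free (3, 6, 3)); after release of (0, 0, 1) the pool is (3, 6, 4)
  run W5 (needs (2, 1, 1), free (3, 6, 4)); after release of (0, 2, 0) the pool is (3, 8, 4)
  run W9 (needs (3, 4, 3), free (3, 8, 4)); after release of (1, 1, 1) the pool is (4, 9, 5)
  run W4 (needs (2, 0, 5), free (4, 9, 5)); after release of (0, 1, 1) the pool is (4, 10, 6)


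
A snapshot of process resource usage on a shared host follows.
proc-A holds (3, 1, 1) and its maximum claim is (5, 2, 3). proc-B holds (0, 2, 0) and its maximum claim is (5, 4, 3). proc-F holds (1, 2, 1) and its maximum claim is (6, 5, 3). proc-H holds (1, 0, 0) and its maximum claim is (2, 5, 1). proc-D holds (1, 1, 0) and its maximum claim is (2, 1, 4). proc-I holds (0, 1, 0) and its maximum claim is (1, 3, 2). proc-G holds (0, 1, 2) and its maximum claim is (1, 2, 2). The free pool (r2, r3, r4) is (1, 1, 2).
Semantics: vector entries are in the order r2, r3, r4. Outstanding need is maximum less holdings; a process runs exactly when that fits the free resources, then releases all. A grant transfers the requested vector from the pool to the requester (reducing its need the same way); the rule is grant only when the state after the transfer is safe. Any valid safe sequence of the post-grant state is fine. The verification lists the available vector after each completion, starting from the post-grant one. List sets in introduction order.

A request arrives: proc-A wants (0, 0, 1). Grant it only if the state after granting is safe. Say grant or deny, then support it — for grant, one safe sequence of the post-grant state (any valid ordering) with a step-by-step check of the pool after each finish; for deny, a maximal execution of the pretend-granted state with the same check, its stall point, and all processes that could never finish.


DENY. Granting would leave the state unsafe.
Key observation: after proc-G, proc-I the pool peaks at (1, 3, 3), and each blocked process is short somewhere: proc-A on r2; proc-B on r2; proc-F on r2; proc-H on r3; proc-D on r4.
Pretend the grant happened; the run proc-G, proc-I goes as far as possible. Verifying each step:
  pool = (1, 1, 1)
  proc-G: need (1, 1, 0) fits (1, 1, 1); releases (0, 1, 2), pool now (1, 2, 3)
  proc-I: need (1, 2, 2) fits (1, 2, 3); releases (0, 1, 0), pool now (1, 3, 3)
  proc-A still needs (2, 1, 1) but only (1, 3, 3) is free — short on r2
  proc-B still needs (5, 2, 3) but only (1, 3, 3) is free — short on r2
  proc-F still needs (5, 3, 2) but only (1, 3, 3) is free — short on r2
  proc-H still needs (1, 5, 1) but only (1, 3, 3) is free — short on r3
  proc-D still needs (1, 0, 4) but only (1, 3, 3) is free — short on r4
Processes that could never finish after the grant: proc-A, proc-B, proc-F, proc-H and proc-D.


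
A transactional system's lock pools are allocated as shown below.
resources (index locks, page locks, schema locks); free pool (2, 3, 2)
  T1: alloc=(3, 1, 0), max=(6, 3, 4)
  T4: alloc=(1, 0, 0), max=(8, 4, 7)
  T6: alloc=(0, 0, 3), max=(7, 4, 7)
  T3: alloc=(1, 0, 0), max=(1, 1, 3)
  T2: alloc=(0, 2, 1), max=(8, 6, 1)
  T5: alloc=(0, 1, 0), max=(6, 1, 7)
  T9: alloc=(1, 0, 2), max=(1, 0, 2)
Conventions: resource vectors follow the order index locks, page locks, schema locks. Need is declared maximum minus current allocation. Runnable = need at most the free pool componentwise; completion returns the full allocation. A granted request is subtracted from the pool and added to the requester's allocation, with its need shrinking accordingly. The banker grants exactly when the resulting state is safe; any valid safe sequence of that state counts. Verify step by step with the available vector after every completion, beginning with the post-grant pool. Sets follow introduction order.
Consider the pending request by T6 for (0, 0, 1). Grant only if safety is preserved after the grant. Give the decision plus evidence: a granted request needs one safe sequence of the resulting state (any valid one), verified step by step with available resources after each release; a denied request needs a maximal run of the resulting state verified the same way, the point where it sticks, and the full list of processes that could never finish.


DENY — the pretend-granted state is unsafe.
Key observation: after T9, T3 the pool peaks at (4, 3, 3), and each blocked process is short somewhere: T1 on schema locks; T4 on index locks, page locks, schema locks; T6 on index locks, page locks; T2 on index locks, page locks; T5 on index locks, schema locks.
Pretend the grant happened; the run T9, T3 goes as far as possible. Walking it through:
  pool = (2, 3, 1)
  run T9 (needs (0, 0, 0), free (2, 3, 1)); after release of (1, 0, 2) the pool is (3, 3, 3)
  run T3 (needs (0, 1, 3), free (3, 3, 3)); after release of (1, 0, 0) the pool is (4, 3, 3)
  T1 cannot run: need (3, 2, 4) vs free (4, 3, 3) (insufficient schema locks)
  T4 cannot run: need (7, 4, 7) vs free (4, 3, 3) (insufficient index locks, page locks and schema locks)
  T6 cannot run: need (7, 4, 3) vs free (4, 3, 3) (insufficient index locks and page locks)
  T2 cannot run: need (8, 4, 0) vs free (4, 3, 3) (insufficient index locks and page locks)
  T5 cannot run: need (6, 0, 7) vs free (4, 3, 3) (insufficient index locks and schema locks)
Post-grant, the permanently blocked set is T1, T4, T6, T2 and T5.


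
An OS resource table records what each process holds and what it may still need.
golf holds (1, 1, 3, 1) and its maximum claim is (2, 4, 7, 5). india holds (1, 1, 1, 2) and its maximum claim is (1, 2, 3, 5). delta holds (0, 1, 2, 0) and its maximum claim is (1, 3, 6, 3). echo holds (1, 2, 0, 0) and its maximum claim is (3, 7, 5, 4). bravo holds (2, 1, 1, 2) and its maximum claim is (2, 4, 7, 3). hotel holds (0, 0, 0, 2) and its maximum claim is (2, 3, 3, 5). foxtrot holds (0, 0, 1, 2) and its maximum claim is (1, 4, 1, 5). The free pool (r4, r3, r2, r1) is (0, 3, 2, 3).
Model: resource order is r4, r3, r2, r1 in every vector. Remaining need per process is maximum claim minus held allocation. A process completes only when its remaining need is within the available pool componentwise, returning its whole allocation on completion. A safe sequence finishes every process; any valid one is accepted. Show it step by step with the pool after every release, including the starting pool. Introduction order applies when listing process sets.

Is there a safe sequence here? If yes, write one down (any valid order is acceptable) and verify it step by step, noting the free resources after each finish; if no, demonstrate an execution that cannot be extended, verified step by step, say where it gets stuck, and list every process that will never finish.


The state is SAFE; one workable sequence: india, foxtrot, golf, delta, hotel, echo, bravo.
Key observation: the first exact fit in this order is india — it needs (0, 1, 2, 3) with (0, 3, 2, 3) free, meeting a requested resource to the last unit.
Verifying each step:
  pool = (0, 3, 2, 3)
  india: need (0, 1, 2, 3) fits (0, 3, 2, 3); releases (1, 1, 1, 2), pool now (1, 4, 3, 5)
  foxtrot: need (1, 4, 0, 3) fits (1, 4, 3, 5); releases (0, 0, 1, 2), pool now (1, 4, 4, 7)
  golf: need (1, 3, 4, 4) fits (1, 4, 4, 7); releases (1, 1, 3, 1), pool now (2, 5, 7, 8)
  delta: need (1, 2, 4, 3) fits (2, 5, 7, 8); releases (0, 1, 2, 0), pool now (2, 6, 9, 8)
  hotel: need (2, 3, 3, 3) fits (2, 6, 9, 8); releases (0, 0, 0, 2), pool now (2, 6, 9, 10)
  echo: need (2, 5, 5, 4) fits (2, 6, 9, 10); releases (1, 2, 0, 0), pool now (3, 8, 9, 10)
  bravo: need (0, 3, 6, 1) fits (3, 8, 9, 10); releases (2, 1, 1, 2), pool now (5, 9, 10, 12)


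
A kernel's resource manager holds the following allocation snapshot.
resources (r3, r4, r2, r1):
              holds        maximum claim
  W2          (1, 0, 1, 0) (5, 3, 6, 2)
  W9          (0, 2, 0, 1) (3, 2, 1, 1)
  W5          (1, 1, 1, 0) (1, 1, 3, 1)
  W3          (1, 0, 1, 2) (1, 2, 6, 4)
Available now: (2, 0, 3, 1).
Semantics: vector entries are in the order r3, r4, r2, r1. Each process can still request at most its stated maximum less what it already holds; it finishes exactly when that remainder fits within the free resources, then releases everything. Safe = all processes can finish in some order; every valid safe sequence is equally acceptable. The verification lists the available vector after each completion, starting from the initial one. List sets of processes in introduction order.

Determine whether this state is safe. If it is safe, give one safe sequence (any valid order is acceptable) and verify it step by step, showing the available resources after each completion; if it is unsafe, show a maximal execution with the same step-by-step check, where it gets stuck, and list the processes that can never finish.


UNSAFE — no complete ordering exists.
Key observation: after W5, W9 complete, (3, 3, 4, 2) is the best the pool ever gets, yet each leftover process wants more r2.
The run W5, W9 cannot be extended any further. Check, step by step:
  pool = (2, 0, 3, 1)
  run W5 (needs (0, 0, 2, 1), free (2, 0, 3, 1)); after release of (1, 1, 1, 0) the pool is (3, 1, 4, 1)
  run W9 (needs (3, 0, 1, 0), free (3, 1, 4, 1)); after release of (0, 2, 0, 1) the pool is (3, 3, 4, 2)
  W2 cannot run: need (4, 3, 5, 2) vs free (3, 3, 4, 2) (insufficient r3 and r2)
  W3 cannot run: need (0, 2, 5, 2) vs free (3, 3, 4, 2) (insufficient r2)
Processes that can never finish: W2 and W3.


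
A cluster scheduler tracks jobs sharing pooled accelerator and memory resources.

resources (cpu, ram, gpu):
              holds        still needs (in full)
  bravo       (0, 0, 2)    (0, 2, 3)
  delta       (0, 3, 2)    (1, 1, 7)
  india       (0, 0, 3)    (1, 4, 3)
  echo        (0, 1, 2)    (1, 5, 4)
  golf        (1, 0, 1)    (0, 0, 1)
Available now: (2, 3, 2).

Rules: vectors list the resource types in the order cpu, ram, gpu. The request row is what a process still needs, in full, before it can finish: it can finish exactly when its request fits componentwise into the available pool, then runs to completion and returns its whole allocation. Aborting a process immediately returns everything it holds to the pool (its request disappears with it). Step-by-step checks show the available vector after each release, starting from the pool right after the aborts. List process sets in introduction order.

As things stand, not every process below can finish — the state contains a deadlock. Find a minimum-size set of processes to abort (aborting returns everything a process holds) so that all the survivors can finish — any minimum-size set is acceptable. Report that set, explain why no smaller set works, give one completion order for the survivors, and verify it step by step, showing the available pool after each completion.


The answer: abort india.
Key observation: delta had no path to completion before; after the abort of india ((0, 0, 3) returned), step 2 is where it fits.
No smaller set exists: with zero aborts the deadlock remains.
The survivors complete as bravo, delta, echo, golf. Check, step by step (starting from the post-abort pool):
  pool = (2, 3, 5)
  bravo: need (0, 2, 3) fits (2, 3, 5); releases (0, 0, 2), pool now (2, 3, 7)
  delta: need (1, 1, 7) fits (2, 3, 7); releases (0, 3, 2), pool now (2, 6, 9)
  echo: need (1, 5, 4) fits (2, 6, 9); releases (0, 1, 2), pool now (2, 7, 11)
  golf: need (0, 0, 1) fits (2, 7, 11); releases (1, 0, 1), pool now (3, 7, 12)


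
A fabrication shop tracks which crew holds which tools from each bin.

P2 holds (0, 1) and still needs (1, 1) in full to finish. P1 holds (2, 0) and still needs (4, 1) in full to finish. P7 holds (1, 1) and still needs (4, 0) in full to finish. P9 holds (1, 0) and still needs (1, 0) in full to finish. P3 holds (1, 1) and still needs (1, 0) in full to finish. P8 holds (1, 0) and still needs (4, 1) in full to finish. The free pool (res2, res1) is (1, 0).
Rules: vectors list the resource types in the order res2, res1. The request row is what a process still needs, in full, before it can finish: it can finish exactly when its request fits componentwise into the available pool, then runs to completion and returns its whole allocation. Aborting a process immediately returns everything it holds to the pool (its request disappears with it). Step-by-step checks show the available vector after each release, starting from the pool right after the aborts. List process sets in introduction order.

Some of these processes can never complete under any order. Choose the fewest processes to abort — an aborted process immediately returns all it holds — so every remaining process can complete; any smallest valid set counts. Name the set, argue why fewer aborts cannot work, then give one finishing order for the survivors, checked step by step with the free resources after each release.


The answer: abort P8.
Key observation: P7 was stuck for good until P8 gave back (1, 0); in the order shown it finishes at step 4.
Minimality: the empty abort set fails — the state is deadlocked as it stands.
One survivor order: P9, P3, P2, P7, P1. Step-by-step check (post-abort pool first):
  pool = (2, 0)
  P9 needs (1, 0) <= (2, 0) -> finishes; pool += (1, 0) = (3, 0)
  P3 needs (1, 0) <= (3, 0) -> finishes; pool += (1, 1) = (4, 1)
  P2 needs (1, 1) <= (4, 1) -> finishes; pool += (0, 1) = (4, 2)
  P7 needs (4, 0) <= (4, 2) -> finishes; pool += (1, 1) = (5, 3)
  P1 needs (4, 1) <= (5, 3) -> finishes; pool += (2, 0) = (7, 3)


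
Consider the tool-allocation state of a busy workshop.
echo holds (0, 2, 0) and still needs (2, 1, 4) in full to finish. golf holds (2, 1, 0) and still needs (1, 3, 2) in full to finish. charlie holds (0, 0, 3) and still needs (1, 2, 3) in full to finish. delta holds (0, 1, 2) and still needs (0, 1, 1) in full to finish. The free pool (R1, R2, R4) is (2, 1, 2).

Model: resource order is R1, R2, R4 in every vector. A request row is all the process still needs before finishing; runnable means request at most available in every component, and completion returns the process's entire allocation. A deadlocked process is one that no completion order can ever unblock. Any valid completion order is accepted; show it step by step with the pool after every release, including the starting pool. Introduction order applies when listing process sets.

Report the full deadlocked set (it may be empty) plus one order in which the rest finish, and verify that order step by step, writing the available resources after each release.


Nothing here is deadlocked.
Key observation: beginning at delta, releases accumulate fast enough that every process eventually fits.
A valid finishing order for the others: delta, charlie, echo, golf. Step-by-step check:
  pool = (2, 1, 2)
  delta needs (0, 1, 1) <= (2, 1, 2) -> finishes; pool += (0, 1, 2) = (2, 2, 4)
  charlie needs (1, 2, 3) <= (2, 2, 4) -> finishes; pool += (0, 0, 3) = (2, 2, 7)
  echo needs (2, 1, 4) <= (2, 2, 7) -> finishes; pool += (0, 2, 0) = (2, 4, 7)
  golf needs (1, 3, 2) <= (2, 4, 7) -> finishes; pool += (2, 1, 0) = (4, 5, 7)


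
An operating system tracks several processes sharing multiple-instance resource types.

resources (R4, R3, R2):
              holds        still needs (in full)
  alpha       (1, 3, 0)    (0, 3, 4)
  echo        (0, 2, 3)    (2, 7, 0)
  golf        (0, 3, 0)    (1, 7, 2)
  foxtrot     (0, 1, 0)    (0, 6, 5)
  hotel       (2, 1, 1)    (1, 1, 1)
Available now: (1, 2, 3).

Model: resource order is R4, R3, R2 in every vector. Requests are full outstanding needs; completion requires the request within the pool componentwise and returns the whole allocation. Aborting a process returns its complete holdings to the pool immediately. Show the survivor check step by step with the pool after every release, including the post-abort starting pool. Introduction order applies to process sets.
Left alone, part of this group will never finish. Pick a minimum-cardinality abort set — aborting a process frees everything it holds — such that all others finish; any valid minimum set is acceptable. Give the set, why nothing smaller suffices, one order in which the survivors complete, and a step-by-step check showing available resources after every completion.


Abort echo.
Key observation: foxtrot had no path to completion before; after the abort of echo ((0, 2, 3) returned), step 2 is where it fits.
No smaller set exists: with zero aborts the deadlock remains.
The survivors complete as alpha, foxtrot, golf, hotel. Walking it through (starting from the post-abort pool):
  pool = (1, 4, 6)
  run alpha (needs (0, 3, 4), free (1, 4, 6)); after release of (1, 3, 0) the pool is (2, 7, 6)
  run foxtrot (needs (0, 6, 5), free (2, 7, 6)); after release of (0, 1, 0) the pool is (2, 8, 6)
  run golf (needs (1, 7, 2), free (2, 8, 6)); after release of (0, 3, 0) the pool is (2, 11, 6)
  run hotel (needs (1, 1, 1), free (2, 11, 6)); after release of (2, 1, 1) the pool is (4, 12, 7)


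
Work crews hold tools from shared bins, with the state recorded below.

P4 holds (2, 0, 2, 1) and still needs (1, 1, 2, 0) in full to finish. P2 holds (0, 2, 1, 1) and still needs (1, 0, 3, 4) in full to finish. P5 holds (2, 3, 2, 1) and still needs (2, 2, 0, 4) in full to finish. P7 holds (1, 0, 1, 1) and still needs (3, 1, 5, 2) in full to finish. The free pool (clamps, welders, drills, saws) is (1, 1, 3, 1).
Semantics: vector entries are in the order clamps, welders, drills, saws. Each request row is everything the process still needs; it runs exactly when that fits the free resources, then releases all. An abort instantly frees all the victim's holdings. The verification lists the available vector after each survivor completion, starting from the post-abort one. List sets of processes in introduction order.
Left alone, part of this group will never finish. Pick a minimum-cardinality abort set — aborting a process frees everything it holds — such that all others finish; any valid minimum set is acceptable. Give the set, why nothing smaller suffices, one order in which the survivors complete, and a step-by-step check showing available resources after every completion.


The answer: abort P5.
Key observation: no ordering could ever have run P2 before the abort of P5; with (2, 3, 2, 1) back in the pool it fits at step 3.
Why nothing smaller works: aborting no one leaves the state deadlocked as given.
One survivor order: P4, P7, P2. Check, step by step (post-abort pool first):
  pool = (3, 4, 5, 2)
  P4 needs (1, 1, 2, 0) <= (3, 4, 5, 2) -> finishes; pool += (2, 0, 2, 1) = (5, 4, 7, 3)
  P7 needs (3, 1, 5, 2) <= (5, 4, 7, 3) -> finishes; pool += (1, 0, 1, 1) = (6, 4, 8, 4)
  P2 needs (1, 0, 3, 4) <= (6, 4, 8, 4) -> finishes; pool += (0, 2, 1, 1) = (6, 6, 9, 5)


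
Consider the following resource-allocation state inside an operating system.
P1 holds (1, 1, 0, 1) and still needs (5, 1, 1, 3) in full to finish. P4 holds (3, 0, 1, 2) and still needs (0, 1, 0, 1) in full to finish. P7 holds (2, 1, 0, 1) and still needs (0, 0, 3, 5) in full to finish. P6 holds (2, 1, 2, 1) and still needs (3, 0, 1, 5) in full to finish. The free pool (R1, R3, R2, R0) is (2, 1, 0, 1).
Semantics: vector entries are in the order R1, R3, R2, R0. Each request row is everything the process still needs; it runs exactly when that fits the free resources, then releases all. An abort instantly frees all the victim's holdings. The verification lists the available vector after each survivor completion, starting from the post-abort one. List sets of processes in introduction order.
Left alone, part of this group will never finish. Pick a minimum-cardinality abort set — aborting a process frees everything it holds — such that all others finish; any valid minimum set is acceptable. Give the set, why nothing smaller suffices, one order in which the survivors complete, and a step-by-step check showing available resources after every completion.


The answer: abort P7.
Key observation: P6 was stuck for good until P7 gave back (2, 1, 0, 1); in the order shown it finishes at step 3.
No smaller set exists: with zero aborts the deadlock remains.
One survivor order: P4, P1, P6. Check, step by step (post-abort pool first):
  pool = (4, 2, 0, 2)
  run P4 (needs (0, 1, 0, 1), free (4, 2, 0, 2)); after release of (3, 0, 1, 2) the pool is (7, 2, 1, 4)
  run P1 (needs (5, 1, 1, 3), free (7, 2, 1, 4)); after release of (1, 1, 0, 1) the pool is (8, 3, 1, 5)
  run P6 (needs (3, 0, 1, 5), free (8, 3, 1, 5)); after release of (2, 1, 2, 1) the pool is (10, 4, 3, 6)


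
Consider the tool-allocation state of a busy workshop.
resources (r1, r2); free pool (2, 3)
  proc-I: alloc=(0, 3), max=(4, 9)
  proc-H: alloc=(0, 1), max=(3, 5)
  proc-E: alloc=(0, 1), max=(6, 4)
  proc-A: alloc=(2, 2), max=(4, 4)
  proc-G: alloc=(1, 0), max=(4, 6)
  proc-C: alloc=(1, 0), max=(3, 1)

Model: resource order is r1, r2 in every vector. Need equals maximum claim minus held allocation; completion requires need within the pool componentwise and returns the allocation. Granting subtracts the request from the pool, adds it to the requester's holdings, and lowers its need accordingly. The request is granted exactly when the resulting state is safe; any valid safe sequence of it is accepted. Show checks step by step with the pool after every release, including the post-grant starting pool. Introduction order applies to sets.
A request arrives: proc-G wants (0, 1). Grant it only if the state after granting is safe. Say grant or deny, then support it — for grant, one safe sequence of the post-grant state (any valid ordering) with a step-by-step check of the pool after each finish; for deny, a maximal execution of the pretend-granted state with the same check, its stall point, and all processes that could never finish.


GRANT — the state after the grant stays safe, e.g. via proc-A, proc-H, proc-G, proc-I, proc-C, proc-E.
Key observation: the grant leaves (2, 2) free — enough for proc-A, whose release restarts the cascade.
Step-by-step check of the post-grant state:
  pool = (2, 2)
  run proc-A (needs (2, 2), free (2, 2)); after release of (2, 2) the pool is (4, 4)
  run proc-H (needs (3, 4), free (4, 4)); after release of (0, 1) the pool is (4, 5)
  run proc-G (needs (3, 5), free (4, 5)); after release of (1, 1) the pool is (5, 6)
  run proc-I (needs (4, 6), free (5, 6)); after release of (0, 3) the pool is (5, 9)
  run proc-C (needs (2, 1), free (5, 9)); after release of (1, 0) the pool is (6, 9)
  run proc-E (needs (6, 3), free (6, 9)); after release of (0, 1) the pool is (6, 10)


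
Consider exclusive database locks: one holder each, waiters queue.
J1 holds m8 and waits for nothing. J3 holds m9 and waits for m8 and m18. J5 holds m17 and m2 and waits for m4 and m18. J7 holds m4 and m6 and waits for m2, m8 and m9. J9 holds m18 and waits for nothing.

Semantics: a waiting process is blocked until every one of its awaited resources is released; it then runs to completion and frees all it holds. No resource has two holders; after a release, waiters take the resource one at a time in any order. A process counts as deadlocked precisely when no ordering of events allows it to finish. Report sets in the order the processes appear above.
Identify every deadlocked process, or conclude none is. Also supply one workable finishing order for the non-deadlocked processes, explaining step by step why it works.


Deadlocked: J5 and J7.
Key observation: the waits loop around J5 -> J7 -> J5 with no way out; no other process is dragged down with it.
The rest can finish in the order J9, J1, J3.
Walking it through:
  run J9 (it waits on nothing); releases m18
  run J1 (it waits on nothing); releases m8
  J3: everything it awaited (m8 and m18) is free; runs, freeing m9
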